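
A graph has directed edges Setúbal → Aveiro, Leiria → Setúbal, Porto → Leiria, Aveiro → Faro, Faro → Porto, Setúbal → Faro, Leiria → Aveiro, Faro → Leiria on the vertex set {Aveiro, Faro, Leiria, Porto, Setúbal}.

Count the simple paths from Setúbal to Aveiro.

Setúbal→Aveiro
Setúbal→Faro→Leiria→Aveiro
Setúbal→Faro→Porto→Leiria→Aveiro

3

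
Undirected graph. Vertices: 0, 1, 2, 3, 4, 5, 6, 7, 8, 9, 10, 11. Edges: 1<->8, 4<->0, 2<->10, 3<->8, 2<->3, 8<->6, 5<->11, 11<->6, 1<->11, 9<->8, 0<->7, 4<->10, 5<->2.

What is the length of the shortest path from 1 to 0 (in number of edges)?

6

Distance 0: 1.
Distance 1: 8, 11.
Distance 2: 3, 5, 6, 9.
Distance 3: 2.
Distance 4: 10.
Distance 5: 4.
Distance 6: 0 — contains 0.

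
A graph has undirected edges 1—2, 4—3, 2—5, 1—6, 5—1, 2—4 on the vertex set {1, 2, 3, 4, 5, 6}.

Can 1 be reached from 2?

Yes

Explore from 2.
Distance 1: reach 1, 4, 5.
Found 1.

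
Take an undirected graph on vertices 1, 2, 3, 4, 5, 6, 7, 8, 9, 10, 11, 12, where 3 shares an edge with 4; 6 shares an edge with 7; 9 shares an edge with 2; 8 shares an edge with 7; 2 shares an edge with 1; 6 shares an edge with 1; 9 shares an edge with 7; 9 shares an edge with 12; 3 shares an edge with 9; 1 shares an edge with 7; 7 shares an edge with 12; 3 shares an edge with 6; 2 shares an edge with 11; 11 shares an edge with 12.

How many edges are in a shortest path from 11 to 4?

Distance 0: 11.
Distance 1: 2, 12.
Distance 2: 1, 7, 9.
Distance 3: 3, 6, 8.
Distance 4: 4 — contains 4.

4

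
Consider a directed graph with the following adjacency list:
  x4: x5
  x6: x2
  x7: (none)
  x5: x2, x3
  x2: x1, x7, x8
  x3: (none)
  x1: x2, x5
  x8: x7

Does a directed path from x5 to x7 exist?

Yes

Explore from x5.
Distance 1: reach x2, x3.
Distance 2: reach x1, x7, x8.
Found x7.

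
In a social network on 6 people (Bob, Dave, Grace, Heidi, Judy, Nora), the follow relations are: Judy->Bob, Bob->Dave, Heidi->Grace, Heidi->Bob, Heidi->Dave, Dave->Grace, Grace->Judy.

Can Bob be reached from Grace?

Explore from Grace.
Distance 1: reach Judy.
Distance 2: reach Bob.
Found Bob.

Yes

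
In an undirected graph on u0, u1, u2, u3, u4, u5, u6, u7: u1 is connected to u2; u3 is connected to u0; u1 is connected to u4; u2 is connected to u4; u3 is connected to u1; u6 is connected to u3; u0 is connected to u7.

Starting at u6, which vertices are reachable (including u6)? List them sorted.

Start at u6.
Its neighbours: u3.
Then their neighbours: u0, u1.
Then next layer: u2, u4, u7.
Nothing further is reachable.

u0, u1, u2, u3, u4, u6, u7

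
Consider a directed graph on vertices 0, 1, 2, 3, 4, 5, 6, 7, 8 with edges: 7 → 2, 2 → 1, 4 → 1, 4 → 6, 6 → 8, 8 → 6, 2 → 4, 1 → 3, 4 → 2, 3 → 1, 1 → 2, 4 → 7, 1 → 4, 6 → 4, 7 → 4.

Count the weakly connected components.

3

From 0: component {0}.
From 1: component {1, 2, 3, 4, 6, 7, 8}.
From 5: component {5}.
That's 3 components.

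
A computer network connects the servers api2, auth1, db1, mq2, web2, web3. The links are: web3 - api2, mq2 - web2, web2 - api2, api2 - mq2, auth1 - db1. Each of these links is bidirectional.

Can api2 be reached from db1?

Explore from db1.
Distance 1: reach auth1.
The search is exhausted without reaching api2; it lies in a different component.

No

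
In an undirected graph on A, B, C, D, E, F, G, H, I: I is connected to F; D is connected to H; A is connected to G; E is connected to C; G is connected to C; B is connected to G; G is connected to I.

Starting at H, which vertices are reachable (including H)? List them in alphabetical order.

Start at H.
Its neighbours: D.
Nothing further is reachable.

D, H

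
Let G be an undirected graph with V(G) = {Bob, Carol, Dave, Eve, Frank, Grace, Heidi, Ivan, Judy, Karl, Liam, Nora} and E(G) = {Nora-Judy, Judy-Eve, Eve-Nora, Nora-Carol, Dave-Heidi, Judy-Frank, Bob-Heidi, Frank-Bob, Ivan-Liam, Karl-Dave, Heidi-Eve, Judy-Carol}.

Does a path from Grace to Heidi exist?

No

Grace has no edges, so nothing is reachable from it.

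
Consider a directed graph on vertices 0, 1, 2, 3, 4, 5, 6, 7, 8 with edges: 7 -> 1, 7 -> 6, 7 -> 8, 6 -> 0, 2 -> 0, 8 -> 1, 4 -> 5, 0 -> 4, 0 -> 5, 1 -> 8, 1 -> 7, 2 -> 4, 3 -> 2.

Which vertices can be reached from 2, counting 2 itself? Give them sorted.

0, 2, 4, 5

Start at 2.
Its neighbours: 0, 4.
Then their neighbours: 5.
Nothing further is reachable.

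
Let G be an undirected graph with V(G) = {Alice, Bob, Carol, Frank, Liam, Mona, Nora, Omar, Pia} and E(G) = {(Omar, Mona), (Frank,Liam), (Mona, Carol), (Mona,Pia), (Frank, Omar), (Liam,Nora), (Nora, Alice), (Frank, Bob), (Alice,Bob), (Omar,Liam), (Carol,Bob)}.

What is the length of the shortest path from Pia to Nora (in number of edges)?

Distance 0: Pia.
Distance 1: Mona.
Distance 2: Carol, Omar.
Distance 3: Bob, Frank, Liam.
Distance 4: Alice, Nora — contains Nora.

4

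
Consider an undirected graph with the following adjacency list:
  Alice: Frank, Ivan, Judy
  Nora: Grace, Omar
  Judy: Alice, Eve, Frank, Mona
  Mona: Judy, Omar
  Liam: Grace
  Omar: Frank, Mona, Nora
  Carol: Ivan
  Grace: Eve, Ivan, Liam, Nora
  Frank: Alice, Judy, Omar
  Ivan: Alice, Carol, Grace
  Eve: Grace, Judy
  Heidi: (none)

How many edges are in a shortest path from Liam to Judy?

Distance 0: Liam.
Distance 1: Grace.
Distance 2: Eve, Ivan, Nora.
Distance 3: Alice, Carol, Judy, Omar — contains Judy.

3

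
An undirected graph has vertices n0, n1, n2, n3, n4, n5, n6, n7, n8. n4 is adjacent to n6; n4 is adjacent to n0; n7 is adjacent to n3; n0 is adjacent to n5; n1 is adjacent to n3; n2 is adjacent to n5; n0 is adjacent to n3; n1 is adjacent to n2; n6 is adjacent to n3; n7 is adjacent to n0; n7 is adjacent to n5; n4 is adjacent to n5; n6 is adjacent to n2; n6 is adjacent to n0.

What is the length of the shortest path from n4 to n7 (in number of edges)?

Distance 0: n4.
Distance 1: n0, n5, n6.
Distance 2: n2, n3, n7 — contains n7.

2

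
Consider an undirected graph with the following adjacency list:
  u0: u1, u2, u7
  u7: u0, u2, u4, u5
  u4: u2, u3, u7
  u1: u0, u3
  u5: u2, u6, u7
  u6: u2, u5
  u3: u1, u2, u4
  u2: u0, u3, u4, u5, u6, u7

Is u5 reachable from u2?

Yes

Explore from u2.
Distance 1: reach u0, u3, u4, u5, u6, u7.
Found u5.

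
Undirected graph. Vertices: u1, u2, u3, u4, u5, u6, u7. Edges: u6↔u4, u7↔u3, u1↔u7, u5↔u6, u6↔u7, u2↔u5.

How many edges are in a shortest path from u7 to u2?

3

Distance 0: u7.
Distance 1: u1, u3, u6.
Distance 2: u4, u5.
Distance 3: u2 — contains u2.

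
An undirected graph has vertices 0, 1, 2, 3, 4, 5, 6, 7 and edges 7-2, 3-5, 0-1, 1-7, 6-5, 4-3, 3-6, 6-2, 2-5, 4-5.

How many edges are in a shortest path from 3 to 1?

Distance 0: 3.
Distance 1: 4, 5, 6.
Distance 2: 2.
Distance 3: 7.
Distance 4: 1 — contains 1.

4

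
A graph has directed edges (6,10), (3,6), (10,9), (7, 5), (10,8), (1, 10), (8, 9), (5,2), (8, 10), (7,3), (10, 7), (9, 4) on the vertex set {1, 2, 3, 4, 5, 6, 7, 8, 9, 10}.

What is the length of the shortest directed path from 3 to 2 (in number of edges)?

5

Distance 0: 3.
Distance 1: 6.
Distance 2: 10.
Distance 3: 7, 8, 9.
Distance 4: 4, 5.
Distance 5: 2 — contains 2.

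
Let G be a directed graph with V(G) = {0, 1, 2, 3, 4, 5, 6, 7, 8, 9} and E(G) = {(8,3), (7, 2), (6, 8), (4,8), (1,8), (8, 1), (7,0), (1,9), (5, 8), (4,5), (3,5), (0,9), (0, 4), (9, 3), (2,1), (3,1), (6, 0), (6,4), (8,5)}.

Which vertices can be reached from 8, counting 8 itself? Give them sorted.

1, 3, 5, 8, 9

Start at 8.
Its neighbours: 1, 3, 5.
Then their neighbours: 9.
Nothing further is reachable.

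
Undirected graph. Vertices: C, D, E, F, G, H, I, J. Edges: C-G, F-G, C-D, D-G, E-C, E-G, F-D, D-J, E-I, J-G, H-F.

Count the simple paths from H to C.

9

H–F–D–C
H–F–D–G–C
H–F–D–G–E–C
H–F–D–J–G–C
H–F–D–J–G–E–C
H–F–G–C
H–F–G–D–C
H–F–G–E–C
H–F–G–J–D–C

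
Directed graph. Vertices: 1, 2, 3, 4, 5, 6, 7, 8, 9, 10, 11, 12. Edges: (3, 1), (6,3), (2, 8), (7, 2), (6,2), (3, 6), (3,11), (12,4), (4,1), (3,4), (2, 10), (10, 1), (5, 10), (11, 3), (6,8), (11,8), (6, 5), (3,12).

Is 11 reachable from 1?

No

1 has no outgoing edges, so nothing is reachable from it.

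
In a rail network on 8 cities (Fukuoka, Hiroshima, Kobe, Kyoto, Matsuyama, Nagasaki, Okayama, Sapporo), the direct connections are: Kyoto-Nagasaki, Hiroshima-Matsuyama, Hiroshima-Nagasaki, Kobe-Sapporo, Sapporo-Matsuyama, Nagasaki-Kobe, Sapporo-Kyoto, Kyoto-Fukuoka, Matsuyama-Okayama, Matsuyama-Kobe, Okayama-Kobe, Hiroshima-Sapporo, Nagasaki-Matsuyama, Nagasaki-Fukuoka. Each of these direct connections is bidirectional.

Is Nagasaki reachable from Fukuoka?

Yes

Explore from Fukuoka.
Distance 1: reach Kyoto, Nagasaki.
Found Nagasaki.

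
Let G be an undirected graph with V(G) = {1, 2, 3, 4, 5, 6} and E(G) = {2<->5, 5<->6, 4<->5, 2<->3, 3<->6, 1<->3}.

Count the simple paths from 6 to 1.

2

6–3–1
6–5–2–3–1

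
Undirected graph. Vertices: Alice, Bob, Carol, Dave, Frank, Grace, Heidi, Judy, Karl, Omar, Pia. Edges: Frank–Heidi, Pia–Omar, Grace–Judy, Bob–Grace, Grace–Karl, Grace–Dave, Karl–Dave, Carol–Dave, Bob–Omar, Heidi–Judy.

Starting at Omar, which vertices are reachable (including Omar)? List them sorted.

Bob, Carol, Dave, Frank, Grace, Heidi, Judy, Karl, Omar, Pia

Start at Omar.
Its neighbours: Bob, Pia.
Then their neighbours: Grace.
Then next layer: Dave, Judy, Karl.
Then next layer: Carol, Heidi.
Then next layer: Frank.
Nothing further is reachable.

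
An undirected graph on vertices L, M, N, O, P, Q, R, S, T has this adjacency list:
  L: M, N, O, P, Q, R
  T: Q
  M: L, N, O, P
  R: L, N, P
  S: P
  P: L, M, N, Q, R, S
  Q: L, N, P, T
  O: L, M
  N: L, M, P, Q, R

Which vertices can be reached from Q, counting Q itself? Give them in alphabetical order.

Start at Q.
Its neighbours: L, N, P, T.
Then their neighbours: M, O, R, S.
Every vertex is now reached.

L, M, N, O, P, Q, R, S, T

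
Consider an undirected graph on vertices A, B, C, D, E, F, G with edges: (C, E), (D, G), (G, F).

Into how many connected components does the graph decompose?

From A: component {A}.
From B: component {B}.
From C: component {C, E}.
From D: component {D, F, G}.
That's 4 components.

4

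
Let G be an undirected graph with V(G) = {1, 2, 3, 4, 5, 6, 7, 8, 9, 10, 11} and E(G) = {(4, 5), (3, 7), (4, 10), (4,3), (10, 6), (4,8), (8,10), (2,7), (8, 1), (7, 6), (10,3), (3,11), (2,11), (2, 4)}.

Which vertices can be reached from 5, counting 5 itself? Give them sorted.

Start at 5.
Its neighbours: 4.
Then their neighbours: 2, 3, 8, 10.
Then next layer: 1, 6, 7, 11.
Nothing further is reachable.

1, 2, 3, 4, 5, 6, 7, 8, 10, 11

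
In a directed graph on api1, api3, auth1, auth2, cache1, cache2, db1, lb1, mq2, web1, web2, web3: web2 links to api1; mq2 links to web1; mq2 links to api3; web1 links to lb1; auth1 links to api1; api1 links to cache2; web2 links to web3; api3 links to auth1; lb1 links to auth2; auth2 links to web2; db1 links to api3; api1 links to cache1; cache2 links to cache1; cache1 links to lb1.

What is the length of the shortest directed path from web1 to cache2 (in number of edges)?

5

Distance 0: web1.
Distance 1: lb1.
Distance 2: auth2.
Distance 3: web2.
Distance 4: api1, web3.
Distance 5: cache1, cache2 — contains cache2.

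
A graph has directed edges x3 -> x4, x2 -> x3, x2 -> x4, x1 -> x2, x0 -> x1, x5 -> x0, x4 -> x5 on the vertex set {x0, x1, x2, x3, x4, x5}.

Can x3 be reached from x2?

Yes

Explore from x2.
Distance 1: reach x3, x4.
Found x3.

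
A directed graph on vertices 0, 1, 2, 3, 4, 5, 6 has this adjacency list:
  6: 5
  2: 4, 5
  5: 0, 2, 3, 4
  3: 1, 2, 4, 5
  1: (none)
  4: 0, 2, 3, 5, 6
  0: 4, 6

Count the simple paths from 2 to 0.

2→4→0
2→4→3→5→0
2→4→5→0
2→4→6→5→0
2→5→0
2→5→3→4→0
2→5→4→0

7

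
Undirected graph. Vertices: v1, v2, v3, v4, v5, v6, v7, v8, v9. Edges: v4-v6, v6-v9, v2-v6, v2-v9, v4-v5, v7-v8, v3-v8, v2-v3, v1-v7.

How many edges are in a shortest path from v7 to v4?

Distance 0: v7.
Distance 1: v1, v8.
Distance 2: v3.
Distance 3: v2.
Distance 4: v6, v9.
Distance 5: v4 — contains v4.

5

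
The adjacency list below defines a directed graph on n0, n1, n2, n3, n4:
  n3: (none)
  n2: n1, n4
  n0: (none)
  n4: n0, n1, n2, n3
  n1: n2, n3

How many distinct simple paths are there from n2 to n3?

3

n2→n1→n3
n2→n4→n1→n3
n2→n4→n3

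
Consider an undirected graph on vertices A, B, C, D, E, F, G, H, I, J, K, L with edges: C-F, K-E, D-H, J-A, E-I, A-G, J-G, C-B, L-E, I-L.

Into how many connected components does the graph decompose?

4

From A: component {A, G, J}.
From B: component {B, C, F}.
From D: component {D, H}.
From E: component {E, I, K, L}.
That's 4 components.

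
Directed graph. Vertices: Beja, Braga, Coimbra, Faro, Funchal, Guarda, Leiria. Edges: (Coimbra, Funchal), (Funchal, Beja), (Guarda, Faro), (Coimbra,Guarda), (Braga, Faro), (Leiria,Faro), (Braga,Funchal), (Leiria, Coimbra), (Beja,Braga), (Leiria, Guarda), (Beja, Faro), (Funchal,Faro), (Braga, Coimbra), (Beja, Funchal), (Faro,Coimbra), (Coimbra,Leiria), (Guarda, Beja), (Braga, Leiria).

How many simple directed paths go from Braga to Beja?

15

Braga→Coimbra→Funchal→Beja
Braga→Coimbra→Guarda→Beja
Braga→Coimbra→Leiria→Guarda→Beja
Braga→Faro→Coimbra→Funchal→Beja
Braga→Faro→Coimbra→Guarda→Beja
Braga→Faro→Coimbra→Leiria→Guarda→Beja
Braga→Funchal→Beja
Braga→Funchal→Faro→Coimbra→Guarda→Beja
Braga→Funchal→Faro→Coimbra→Leiria→Guarda→Beja
Braga→Leiria→Coimbra→Funchal→Beja
Braga→Leiria→Coimbra→Guarda→Beja
Braga→Leiria→Faro→Coimbra→Funchal→Beja
Braga→Leiria→Faro→Coimbra→Guarda→Beja
Braga→Leiria→Guarda→Beja
Braga→Leiria→Guarda→Faro→Coimbra→Funchal→Beja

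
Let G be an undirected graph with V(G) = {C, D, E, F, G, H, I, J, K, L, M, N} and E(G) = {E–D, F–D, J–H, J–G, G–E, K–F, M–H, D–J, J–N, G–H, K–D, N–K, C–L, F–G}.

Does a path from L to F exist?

No

Explore from L.
Distance 1: reach C.
The search is exhausted without reaching F; it lies in a different component.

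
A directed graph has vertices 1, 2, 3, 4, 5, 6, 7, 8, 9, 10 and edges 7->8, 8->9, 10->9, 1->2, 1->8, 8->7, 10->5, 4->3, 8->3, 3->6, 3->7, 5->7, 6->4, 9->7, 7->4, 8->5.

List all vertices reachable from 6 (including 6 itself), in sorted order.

Start at 6.
Its neighbours: 4.
Then their neighbours: 3.
Then next layer: 7.
Then next layer: 8.
Then next layer: 5, 9.
Nothing further is reachable.

3, 4, 5, 6, 7, 8, 9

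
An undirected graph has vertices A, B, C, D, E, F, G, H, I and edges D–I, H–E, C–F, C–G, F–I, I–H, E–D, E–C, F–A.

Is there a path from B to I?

B has no edges, so nothing is reachable from it.

No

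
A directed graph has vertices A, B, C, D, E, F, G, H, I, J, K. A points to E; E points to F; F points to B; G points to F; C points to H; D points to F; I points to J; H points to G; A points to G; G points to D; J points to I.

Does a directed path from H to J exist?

No

Explore from H.
Distance 1: reach G.
Distance 2: reach D, F.
Distance 3: reach B.
The search from H is exhausted; no directed path reaches J.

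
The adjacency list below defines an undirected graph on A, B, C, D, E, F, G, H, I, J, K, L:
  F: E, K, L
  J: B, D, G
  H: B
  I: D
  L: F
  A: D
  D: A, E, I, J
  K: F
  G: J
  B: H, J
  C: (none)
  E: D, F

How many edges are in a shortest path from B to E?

Distance 0: B.
Distance 1: H, J.
Distance 2: D, G.
Distance 3: A, E, I — contains E.

3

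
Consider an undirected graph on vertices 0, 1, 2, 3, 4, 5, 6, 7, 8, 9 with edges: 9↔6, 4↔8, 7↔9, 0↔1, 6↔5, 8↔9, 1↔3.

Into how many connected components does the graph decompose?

3

From 0: component {0, 1, 3}.
From 2: component {2}.
From 4: component {4, 5, 6, 7, 8, 9}.
That's 3 components.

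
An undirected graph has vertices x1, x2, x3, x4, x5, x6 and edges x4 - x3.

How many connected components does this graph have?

From x1: component {x1}.
From x2: component {x2}.
From x3: component {x3, x4}.
From x5: component {x5}.
From x6: component {x6}.
That's 5 components.

5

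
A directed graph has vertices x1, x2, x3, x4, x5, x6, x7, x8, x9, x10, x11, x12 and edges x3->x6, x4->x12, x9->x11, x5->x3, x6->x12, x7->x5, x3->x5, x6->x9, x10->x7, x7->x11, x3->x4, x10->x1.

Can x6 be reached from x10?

Yes

Explore from x10.
Distance 1: reach x1, x7.
Distance 2: reach x5, x11.
Distance 3: reach x3.
Distance 4: reach x4, x6.
Found x6.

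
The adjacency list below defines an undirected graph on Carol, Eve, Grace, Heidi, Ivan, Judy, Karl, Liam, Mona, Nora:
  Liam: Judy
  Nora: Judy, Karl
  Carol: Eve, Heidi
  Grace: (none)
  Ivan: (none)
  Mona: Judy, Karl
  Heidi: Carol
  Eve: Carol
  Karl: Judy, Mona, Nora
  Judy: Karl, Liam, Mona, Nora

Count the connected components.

From Carol: component {Carol, Eve, Heidi}.
From Grace: component {Grace}.
From Ivan: component {Ivan}.
From Judy: component {Judy, Karl, Liam, Mona, Nora}.
That's 4 components.

4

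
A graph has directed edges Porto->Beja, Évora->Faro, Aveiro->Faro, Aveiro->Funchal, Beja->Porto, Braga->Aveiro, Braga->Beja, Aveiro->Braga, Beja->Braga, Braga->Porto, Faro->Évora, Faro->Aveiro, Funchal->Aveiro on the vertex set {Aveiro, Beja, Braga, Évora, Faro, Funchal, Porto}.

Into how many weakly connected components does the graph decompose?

From Aveiro: component {Aveiro, Beja, Braga, Évora, Faro, Funchal, Porto}.
That's 1 component.

1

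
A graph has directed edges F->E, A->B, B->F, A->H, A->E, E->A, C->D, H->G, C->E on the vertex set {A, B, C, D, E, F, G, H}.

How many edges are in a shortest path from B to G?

Distance 0: B.
Distance 1: F.
Distance 2: E.
Distance 3: A.
Distance 4: H.
Distance 5: G — contains G.

5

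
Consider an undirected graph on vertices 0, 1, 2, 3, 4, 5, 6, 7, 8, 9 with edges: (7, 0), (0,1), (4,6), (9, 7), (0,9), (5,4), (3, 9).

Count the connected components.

4

From 0: component {0, 1, 3, 7, 9}.
From 2: component {2}.
From 4: component {4, 5, 6}.
From 8: component {8}.
That's 4 components.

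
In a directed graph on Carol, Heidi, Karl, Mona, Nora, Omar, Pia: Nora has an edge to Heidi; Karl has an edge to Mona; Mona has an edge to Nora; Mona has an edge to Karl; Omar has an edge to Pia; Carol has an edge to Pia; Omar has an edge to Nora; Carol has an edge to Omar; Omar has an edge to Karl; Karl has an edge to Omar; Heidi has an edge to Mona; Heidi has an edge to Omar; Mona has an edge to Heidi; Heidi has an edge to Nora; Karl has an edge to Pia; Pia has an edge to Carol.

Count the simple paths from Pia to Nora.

3

Pia→Carol→Omar→Karl→Mona→Heidi→Nora
Pia→Carol→Omar→Karl→Mona→Nora
Pia→Carol→Omar→Nora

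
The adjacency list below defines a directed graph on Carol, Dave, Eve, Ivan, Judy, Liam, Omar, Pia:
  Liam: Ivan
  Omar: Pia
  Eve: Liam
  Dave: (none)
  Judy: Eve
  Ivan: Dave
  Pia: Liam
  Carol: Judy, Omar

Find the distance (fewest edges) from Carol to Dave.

Distance 0: Carol.
Distance 1: Judy, Omar.
Distance 2: Eve, Pia.
Distance 3: Liam.
Distance 4: Ivan.
Distance 5: Dave — contains Dave.

5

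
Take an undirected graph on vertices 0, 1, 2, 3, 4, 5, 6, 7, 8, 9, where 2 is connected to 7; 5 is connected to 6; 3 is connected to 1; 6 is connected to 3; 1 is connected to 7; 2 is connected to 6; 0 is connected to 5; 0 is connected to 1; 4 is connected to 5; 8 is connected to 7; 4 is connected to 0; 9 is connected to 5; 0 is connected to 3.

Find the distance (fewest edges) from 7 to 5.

3

Distance 0: 7.
Distance 1: 1, 2, 8.
Distance 2: 0, 3, 6.
Distance 3: 4, 5 — contains 5.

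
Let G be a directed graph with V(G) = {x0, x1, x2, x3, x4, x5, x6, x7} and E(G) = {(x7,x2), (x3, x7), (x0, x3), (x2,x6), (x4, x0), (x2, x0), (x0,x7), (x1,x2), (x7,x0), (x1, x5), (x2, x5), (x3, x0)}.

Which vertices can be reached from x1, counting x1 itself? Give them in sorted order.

Start at x1.
Its neighbours: x2, x5.
Then their neighbours: x0, x6.
Then next layer: x3, x7.
Nothing further is reachable.

x0, x1, x2, x3, x5, x6, x7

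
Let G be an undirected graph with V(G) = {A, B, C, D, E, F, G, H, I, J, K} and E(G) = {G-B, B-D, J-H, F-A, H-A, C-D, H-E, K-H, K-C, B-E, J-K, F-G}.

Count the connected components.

From A: component {A, B, C, D, E, F, G, H, J, K}.
From I: component {I}.
That's 2 components.

2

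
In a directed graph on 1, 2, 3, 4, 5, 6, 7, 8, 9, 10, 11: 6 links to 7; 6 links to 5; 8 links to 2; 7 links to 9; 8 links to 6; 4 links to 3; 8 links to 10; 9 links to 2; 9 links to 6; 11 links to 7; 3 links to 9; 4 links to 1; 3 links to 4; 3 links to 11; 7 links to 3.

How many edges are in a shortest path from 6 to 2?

Distance 0: 6.
Distance 1: 5, 7.
Distance 2: 3, 9.
Distance 3: 2, 4, 11 — contains 2.

3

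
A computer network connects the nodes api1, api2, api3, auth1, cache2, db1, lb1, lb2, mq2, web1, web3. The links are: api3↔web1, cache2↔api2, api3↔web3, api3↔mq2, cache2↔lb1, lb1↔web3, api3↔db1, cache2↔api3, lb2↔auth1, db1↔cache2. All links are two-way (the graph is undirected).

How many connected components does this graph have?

From api1: component {api1}.
From api2: component {api2, api3, cache2, db1, lb1, mq2, web1, web3}.
From auth1: component {auth1, lb2}.
That's 3 components.

3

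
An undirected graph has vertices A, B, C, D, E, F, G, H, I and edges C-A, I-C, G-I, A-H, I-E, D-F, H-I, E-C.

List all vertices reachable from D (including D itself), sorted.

D, F

Start at D.
Its neighbours: F.
Nothing further is reachable.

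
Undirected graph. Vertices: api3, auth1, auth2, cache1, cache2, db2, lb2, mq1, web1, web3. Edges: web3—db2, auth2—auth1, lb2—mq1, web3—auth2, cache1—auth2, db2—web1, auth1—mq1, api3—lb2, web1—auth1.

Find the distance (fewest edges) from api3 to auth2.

4

Distance 0: api3.
Distance 1: lb2.
Distance 2: mq1.
Distance 3: auth1.
Distance 4: auth2, web1 — contains auth2.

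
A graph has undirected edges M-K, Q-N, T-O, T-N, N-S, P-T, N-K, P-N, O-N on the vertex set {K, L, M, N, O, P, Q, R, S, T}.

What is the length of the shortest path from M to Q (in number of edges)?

3

Distance 0: M.
Distance 1: K.
Distance 2: N.
Distance 3: O, P, Q, S, T — contains Q.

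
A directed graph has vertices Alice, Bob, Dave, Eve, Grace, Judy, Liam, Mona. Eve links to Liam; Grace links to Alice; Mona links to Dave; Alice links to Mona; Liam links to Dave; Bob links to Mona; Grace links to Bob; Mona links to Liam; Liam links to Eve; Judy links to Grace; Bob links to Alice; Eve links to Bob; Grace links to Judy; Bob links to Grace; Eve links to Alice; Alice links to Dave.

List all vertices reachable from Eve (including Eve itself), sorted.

Alice, Bob, Dave, Eve, Grace, Judy, Liam, Mona

Start at Eve.
Its neighbours: Alice, Bob, Liam.
Then their neighbours: Dave, Grace, Mona.
Then next layer: Judy.
Every vertex is now reached.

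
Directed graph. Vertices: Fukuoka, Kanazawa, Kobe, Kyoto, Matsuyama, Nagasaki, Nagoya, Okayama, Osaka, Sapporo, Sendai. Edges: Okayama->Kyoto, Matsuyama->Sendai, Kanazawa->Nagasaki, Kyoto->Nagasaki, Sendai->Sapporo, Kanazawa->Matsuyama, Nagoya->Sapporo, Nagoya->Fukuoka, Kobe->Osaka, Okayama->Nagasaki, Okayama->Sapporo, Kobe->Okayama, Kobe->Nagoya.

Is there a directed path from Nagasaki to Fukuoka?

No

Nagasaki has no outgoing edges, so nothing is reachable from it.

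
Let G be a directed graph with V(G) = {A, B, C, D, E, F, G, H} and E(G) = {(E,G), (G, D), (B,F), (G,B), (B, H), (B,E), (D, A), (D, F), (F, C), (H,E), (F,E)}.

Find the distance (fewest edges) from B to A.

4

Distance 0: B.
Distance 1: E, F, H.
Distance 2: C, G.
Distance 3: D.
Distance 4: A — contains A.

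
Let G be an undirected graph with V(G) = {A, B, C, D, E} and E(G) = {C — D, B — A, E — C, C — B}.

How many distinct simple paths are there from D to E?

D–C–E

1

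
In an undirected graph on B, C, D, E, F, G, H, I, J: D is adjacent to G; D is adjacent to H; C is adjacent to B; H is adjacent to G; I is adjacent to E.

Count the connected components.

From B: component {B, C}.
From D: component {D, G, H}.
From E: component {E, I}.
From F: component {F}.
From J: component {J}.
That's 5 components.

5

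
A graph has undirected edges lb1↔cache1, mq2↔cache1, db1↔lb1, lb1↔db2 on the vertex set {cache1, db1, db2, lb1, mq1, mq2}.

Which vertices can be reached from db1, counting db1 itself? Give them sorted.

cache1, db1, db2, lb1, mq2

Start at db1.
Its neighbours: lb1.
Then their neighbours: cache1, db2.
Then next layer: mq2.
Nothing further is reachable.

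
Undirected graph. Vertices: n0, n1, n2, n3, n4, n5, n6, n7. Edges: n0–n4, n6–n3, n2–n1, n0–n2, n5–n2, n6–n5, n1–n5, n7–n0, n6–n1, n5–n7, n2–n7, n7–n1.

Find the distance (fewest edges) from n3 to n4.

5

Distance 0: n3.
Distance 1: n6.
Distance 2: n1, n5.
Distance 3: n2, n7.
Distance 4: n0.
Distance 5: n4 — contains n4.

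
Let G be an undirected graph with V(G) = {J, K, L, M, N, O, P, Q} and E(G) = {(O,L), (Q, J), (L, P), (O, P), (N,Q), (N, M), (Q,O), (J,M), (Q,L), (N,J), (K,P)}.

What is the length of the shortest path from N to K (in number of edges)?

4

Distance 0: N.
Distance 1: J, M, Q.
Distance 2: L, O.
Distance 3: P.
Distance 4: K — contains K.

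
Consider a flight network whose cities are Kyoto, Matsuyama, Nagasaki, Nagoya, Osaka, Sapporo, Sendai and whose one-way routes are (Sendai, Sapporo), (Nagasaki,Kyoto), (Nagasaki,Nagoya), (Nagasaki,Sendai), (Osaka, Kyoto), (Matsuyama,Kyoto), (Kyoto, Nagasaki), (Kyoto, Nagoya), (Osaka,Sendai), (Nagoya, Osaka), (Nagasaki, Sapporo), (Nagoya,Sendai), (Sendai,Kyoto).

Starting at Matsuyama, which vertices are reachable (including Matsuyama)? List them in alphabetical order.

Kyoto, Matsuyama, Nagasaki, Nagoya, Osaka, Sapporo, Sendai

Start at Matsuyama.
Its neighbours: Kyoto.
Then their neighbours: Nagasaki, Nagoya.
Then next layer: Osaka, Sapporo, Sendai.
Every vertex is now reached.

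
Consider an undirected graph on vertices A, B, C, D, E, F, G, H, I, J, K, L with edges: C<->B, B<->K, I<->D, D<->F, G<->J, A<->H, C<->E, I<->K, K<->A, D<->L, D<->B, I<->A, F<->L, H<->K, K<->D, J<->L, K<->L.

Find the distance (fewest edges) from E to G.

Distance 0: E.
Distance 1: C.
Distance 2: B.
Distance 3: D, K.
Distance 4: A, F, H, I, L.
Distance 5: J.
Distance 6: G — contains G.

6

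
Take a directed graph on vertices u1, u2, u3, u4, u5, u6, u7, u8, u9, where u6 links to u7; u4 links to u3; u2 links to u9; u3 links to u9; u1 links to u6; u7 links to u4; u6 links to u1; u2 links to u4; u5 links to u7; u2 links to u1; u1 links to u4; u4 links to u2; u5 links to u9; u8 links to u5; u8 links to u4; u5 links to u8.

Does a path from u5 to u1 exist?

Explore from u5.
Distance 1: reach u7, u8, u9.
Distance 2: reach u4.
Distance 3: reach u2, u3.
Distance 4: reach u1.
Found u1.

Yes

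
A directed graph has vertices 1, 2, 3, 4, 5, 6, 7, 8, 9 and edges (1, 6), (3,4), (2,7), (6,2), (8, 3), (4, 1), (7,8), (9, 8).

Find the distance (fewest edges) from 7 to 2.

Distance 0: 7.
Distance 1: 8.
Distance 2: 3.
Distance 3: 4.
Distance 4: 1.
Distance 5: 6.
Distance 6: 2 — contains 2.

6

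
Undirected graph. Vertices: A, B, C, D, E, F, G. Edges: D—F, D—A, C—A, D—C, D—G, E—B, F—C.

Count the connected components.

From A: component {A, C, D, F, G}.
From B: component {B, E}.
That's 2 components.

2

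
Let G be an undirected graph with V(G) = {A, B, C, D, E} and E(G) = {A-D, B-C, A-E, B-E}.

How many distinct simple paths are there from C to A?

1

C–B–E–A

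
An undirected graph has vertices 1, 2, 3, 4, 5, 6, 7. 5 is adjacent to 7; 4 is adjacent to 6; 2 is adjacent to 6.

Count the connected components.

From 1: component {1}.
From 2: component {2, 4, 6}.
From 3: component {3}.
From 5: component {5, 7}.
That's 4 components.

4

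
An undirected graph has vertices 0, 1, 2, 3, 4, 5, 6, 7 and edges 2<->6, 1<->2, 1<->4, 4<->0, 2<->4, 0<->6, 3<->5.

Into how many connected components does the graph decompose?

From 0: component {0, 1, 2, 4, 6}.
From 3: component {3, 5}.
From 7: component {7}.
That's 3 components.

3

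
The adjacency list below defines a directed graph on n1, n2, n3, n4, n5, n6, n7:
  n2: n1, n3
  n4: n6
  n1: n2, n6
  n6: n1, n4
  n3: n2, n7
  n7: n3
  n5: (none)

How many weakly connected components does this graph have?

2

From n1: component {n1, n2, n3, n4, n6, n7}.
From n5: component {n5}.
That's 2 components.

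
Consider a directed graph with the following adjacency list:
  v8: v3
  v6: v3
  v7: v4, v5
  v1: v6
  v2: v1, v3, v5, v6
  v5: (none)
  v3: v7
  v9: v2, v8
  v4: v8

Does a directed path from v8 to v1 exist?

Explore from v8.
Distance 1: reach v3.
Distance 2: reach v7.
Distance 3: reach v4, v5.
The search from v8 is exhausted; no directed path reaches v1.

No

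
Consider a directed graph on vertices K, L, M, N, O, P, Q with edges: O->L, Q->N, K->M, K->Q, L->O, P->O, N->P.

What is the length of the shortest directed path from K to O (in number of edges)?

Distance 0: K.
Distance 1: M, Q.
Distance 2: N.
Distance 3: P.
Distance 4: O — contains O.

4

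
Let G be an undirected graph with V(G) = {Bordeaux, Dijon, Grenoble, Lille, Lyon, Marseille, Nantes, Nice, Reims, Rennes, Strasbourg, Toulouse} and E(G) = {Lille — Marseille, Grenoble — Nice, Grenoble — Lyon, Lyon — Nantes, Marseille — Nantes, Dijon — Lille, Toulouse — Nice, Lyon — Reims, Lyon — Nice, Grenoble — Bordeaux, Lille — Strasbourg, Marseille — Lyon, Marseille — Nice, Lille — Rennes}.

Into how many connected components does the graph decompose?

From Bordeaux: component {Bordeaux, Dijon, Grenoble, Lille, Lyon, Marseille, Nantes, Nice, Reims, Rennes, Strasbourg, Toulouse}.
That's 1 component.

1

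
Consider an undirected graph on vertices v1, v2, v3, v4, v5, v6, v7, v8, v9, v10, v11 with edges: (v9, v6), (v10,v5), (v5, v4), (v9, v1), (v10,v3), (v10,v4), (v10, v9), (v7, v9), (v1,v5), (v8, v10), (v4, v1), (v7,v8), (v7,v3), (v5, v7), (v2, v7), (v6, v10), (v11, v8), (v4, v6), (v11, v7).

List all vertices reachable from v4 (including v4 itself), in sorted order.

v1, v2, v3, v4, v5, v6, v7, v8, v9, v10, v11

Start at v4.
Its neighbours: v1, v5, v6, v10.
Then their neighbours: v3, v7, v8, v9.
Then next layer: v2, v11.
Every vertex is now reached.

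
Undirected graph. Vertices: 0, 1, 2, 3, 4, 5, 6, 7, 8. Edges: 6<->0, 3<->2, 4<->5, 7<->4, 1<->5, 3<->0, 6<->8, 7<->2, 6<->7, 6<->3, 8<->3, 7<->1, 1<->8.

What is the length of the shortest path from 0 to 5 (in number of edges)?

Distance 0: 0.
Distance 1: 3, 6.
Distance 2: 2, 7, 8.
Distance 3: 1, 4.
Distance 4: 5 — contains 5.

4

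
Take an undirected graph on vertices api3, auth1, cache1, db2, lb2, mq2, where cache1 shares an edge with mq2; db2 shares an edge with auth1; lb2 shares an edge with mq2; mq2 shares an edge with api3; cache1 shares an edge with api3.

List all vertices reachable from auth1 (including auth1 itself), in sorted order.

auth1, db2

Start at auth1.
Its neighbours: db2.
Nothing further is reachable.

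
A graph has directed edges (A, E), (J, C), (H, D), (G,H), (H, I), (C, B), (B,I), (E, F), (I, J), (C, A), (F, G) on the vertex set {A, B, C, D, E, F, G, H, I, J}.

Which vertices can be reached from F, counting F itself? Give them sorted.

Start at F.
Its neighbours: G.
Then their neighbours: H.
Then next layer: D, I.
Then next layer: J.
Then next layer: C.
Then next layer: A, B.
Then next layer: E.
Every vertex is now reached.

A, B, C, D, E, F, G, H, I, J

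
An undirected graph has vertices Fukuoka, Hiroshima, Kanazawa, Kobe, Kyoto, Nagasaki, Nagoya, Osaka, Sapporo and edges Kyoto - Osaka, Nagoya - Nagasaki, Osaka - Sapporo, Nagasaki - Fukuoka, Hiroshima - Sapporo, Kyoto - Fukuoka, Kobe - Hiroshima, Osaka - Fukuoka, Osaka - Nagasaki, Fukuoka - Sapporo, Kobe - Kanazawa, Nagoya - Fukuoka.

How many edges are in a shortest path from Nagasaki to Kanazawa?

Distance 0: Nagasaki.
Distance 1: Fukuoka, Nagoya, Osaka.
Distance 2: Kyoto, Sapporo.
Distance 3: Hiroshima.
Distance 4: Kobe.
Distance 5: Kanazawa — contains Kanazawa.

5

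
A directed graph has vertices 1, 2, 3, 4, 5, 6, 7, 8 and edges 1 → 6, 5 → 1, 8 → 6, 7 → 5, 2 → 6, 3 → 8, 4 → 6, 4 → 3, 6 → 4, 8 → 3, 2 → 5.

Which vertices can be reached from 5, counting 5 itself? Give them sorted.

Start at 5.
Its neighbours: 1.
Then their neighbours: 6.
Then next layer: 4.
Then next layer: 3.
Then next layer: 8.
Nothing further is reachable.

1, 3, 4, 5, 6, 8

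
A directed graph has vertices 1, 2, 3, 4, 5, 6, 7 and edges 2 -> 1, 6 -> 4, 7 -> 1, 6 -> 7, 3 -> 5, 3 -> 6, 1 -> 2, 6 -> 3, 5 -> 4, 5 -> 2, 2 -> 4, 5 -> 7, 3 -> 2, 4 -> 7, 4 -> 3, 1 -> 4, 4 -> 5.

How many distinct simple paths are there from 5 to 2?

5→2
5→4→3→2
5→4→3→6→7→1→2
5→4→7→1→2
5→7→1→2
5→7→1→4→3→2

6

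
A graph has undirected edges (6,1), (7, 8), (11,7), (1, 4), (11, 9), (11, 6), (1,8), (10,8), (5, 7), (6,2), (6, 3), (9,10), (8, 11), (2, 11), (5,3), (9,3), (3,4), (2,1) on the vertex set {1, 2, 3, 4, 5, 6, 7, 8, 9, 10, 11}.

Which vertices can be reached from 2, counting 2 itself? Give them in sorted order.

Start at 2.
Its neighbours: 1, 6, 11.
Then their neighbours: 3, 4, 7, 8, 9.
Then next layer: 5, 10.
Every vertex is now reached.

1, 2, 3, 4, 5, 6, 7, 8, 9, 10, 11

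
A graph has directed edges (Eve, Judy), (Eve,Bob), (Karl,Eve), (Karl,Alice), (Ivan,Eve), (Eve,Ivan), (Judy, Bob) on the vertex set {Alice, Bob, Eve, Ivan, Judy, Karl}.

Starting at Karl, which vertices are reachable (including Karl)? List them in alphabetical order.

Alice, Bob, Eve, Ivan, Judy, Karl

Start at Karl.
Its neighbours: Alice, Eve.
Then their neighbours: Bob, Ivan, Judy.
Every vertex is now reached.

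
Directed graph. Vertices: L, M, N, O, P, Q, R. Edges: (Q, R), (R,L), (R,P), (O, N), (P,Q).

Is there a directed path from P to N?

Explore from P.
Distance 1: reach Q.
Distance 2: reach R.
Distance 3: reach L.
The search from P is exhausted; no directed path reaches N.

No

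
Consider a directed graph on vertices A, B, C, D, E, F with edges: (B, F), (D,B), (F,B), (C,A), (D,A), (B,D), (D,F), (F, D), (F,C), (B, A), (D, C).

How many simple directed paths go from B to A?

7

B→A
B→D→A
B→D→C→A
B→D→F→C→A
B→F→C→A
B→F→D→A
B→F→D→C→A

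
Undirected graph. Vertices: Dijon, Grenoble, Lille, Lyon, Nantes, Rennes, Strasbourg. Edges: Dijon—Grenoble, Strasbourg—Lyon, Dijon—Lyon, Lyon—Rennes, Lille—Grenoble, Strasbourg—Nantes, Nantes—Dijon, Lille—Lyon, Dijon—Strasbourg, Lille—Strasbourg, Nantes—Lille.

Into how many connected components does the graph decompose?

From Dijon: component {Dijon, Grenoble, Lille, Lyon, Nantes, Rennes, Strasbourg}.
That's 1 component.

1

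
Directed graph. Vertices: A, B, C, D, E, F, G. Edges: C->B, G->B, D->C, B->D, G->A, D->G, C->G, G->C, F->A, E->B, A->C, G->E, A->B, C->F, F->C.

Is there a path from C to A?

Explore from C.
Distance 1: reach B, F, G.
Distance 2: reach A, D, E.
Found A.

Yes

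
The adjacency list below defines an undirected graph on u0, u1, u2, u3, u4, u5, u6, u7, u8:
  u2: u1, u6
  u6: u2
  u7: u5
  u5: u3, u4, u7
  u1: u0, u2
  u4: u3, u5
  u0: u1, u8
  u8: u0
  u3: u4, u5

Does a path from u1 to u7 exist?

Explore from u1.
Distance 1: reach u0, u2.
Distance 2: reach u6, u8.
The search is exhausted without reaching u7; it lies in a different component.

No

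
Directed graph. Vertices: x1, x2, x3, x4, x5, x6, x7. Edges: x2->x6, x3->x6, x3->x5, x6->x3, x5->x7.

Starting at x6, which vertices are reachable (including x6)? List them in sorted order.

Start at x6.
Its neighbours: x3.
Then their neighbours: x5.
Then next layer: x7.
Nothing further is reachable.

x3, x5, x6, x7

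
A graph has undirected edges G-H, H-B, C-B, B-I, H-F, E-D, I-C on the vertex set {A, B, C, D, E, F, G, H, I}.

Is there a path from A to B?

No

A has no edges, so nothing is reachable from it.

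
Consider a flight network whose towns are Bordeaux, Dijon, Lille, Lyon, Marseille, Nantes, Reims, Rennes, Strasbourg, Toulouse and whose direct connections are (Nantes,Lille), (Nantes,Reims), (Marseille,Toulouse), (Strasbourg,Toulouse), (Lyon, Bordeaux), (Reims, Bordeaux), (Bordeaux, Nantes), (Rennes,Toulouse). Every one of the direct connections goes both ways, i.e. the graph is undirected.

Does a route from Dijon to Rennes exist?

No

Dijon has no edges, so nothing is reachable from it.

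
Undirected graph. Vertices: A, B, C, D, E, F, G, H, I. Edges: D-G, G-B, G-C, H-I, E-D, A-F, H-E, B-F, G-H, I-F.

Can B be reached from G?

Explore from G.
Distance 1: reach B, C, D, H.
Found B.

Yes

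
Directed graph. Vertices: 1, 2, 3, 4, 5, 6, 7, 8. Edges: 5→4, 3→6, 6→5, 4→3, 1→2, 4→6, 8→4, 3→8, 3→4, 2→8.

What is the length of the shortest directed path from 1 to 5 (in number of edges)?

Distance 0: 1.
Distance 1: 2.
Distance 2: 8.
Distance 3: 4.
Distance 4: 3, 6.
Distance 5: 5 — contains 5.

5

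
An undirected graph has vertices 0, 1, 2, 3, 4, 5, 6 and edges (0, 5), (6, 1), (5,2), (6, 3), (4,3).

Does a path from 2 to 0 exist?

Yes

Explore from 2.
Distance 1: reach 5.
Distance 2: reach 0.
Found 0.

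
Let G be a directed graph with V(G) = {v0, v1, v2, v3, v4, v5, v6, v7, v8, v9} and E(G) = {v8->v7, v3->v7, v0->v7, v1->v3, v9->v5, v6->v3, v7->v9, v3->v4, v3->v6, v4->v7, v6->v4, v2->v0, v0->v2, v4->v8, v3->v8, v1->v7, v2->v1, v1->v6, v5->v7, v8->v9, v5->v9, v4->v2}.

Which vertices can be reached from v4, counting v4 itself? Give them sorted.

v0, v1, v2, v3, v4, v5, v6, v7, v8, v9

Start at v4.
Its neighbours: v2, v7, v8.
Then their neighbours: v0, v1, v9.
Then next layer: v3, v5, v6.
Every vertex is now reached.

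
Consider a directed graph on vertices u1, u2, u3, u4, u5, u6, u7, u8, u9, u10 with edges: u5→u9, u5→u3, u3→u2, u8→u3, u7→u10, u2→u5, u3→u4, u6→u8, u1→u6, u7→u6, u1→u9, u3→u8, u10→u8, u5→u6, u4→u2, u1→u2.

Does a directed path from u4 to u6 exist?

Yes

Explore from u4.
Distance 1: reach u2.
Distance 2: reach u5.
Distance 3: reach u3, u6, u9.
Found u6.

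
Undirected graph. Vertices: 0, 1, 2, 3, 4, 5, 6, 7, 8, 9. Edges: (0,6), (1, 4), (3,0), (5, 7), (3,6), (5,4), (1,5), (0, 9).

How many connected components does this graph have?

4

From 0: component {0, 3, 6, 9}.
From 1: component {1, 4, 5, 7}.
From 2: component {2}.
From 8: component {8}.
That's 4 components.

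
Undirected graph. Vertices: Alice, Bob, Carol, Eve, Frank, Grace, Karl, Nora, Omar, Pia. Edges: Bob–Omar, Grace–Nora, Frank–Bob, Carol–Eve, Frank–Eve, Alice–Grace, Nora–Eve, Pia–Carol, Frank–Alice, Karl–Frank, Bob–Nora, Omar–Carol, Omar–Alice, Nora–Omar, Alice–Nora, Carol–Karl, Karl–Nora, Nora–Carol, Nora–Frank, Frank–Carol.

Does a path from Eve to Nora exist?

Yes

Explore from Eve.
Distance 1: reach Carol, Frank, Nora.
Found Nora.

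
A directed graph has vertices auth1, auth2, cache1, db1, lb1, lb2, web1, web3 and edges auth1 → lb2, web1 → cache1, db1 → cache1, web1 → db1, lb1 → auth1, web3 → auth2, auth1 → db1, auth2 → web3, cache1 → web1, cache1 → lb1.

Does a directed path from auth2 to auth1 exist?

Explore from auth2.
Distance 1: reach web3.
The search from auth2 is exhausted; no directed path reaches auth1.

No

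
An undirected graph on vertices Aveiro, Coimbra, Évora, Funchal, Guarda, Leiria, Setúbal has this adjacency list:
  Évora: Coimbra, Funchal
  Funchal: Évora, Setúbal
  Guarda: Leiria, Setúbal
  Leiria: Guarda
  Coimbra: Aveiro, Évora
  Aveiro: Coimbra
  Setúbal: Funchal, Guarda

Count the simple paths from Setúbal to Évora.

1

Setúbal–Funchal–Évora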